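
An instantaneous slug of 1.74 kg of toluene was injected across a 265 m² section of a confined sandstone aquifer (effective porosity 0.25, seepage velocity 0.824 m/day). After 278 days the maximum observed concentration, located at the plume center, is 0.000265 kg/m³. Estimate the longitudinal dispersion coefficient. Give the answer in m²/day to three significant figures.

2.81 m²/day

At the plume center C_max = M/(n_e·A·√(4πDt)), so D = M²/(4πt·(n_e·A·C_max)²).
n_e·A·C_max = 0.25 × 265 × 0.000265 = 0.01756 kg/m.
D = 1.74²/(4π × 278 × 0.01756²) = 2.81 m²/day.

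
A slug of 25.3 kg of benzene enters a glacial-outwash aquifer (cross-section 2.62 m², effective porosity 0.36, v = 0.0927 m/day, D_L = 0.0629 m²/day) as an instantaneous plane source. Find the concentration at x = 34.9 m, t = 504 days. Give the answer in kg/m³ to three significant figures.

0.446 kg/m³

For an instantaneous plane source, C(x,t) = M/(n_e·A·√(4πDt)) · exp(−(x−vt)²/(4Dt)), with n_e·A the pore (flow) area.
Plume center vt = 0.0927 × 504 = 46.7208 m, so the well at 34.9 m is 11.8208 m upgradient of the peak.
√(4πDt) = 19.96 m, giving peak height M/(n_e·A·√(4πDt)) = 25.3/(0.36 × 2.62 × 19.96) = 1.344 kg/m³.
(x−vt)²/(4Dt) = (-11.8208)²/(4 × 0.0629 × 504) = 1.102; exp(−1.102) = 0.3322.
C = 1.344 × 0.3322 = 0.446 kg/m³.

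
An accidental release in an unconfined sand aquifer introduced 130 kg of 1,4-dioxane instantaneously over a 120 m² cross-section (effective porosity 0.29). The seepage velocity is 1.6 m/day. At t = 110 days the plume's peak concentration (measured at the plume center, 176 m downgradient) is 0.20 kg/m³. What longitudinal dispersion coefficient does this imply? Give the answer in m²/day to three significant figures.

0.252 m²/day

At the plume center C_max = M/(n_e·A·√(4πDt)), so D = M²/(4πt·(n_e·A·C_max)²).
n_e·A·C_max = 0.29 × 120 × 0.20 = 6.960 kg/m.
D = 130²/(4π × 110 × 6.960²) = 0.252 m²/day.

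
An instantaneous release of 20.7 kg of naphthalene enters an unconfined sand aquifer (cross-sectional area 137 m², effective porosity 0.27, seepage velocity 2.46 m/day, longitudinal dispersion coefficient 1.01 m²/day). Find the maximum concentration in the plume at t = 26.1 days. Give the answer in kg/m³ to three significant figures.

0.0307 kg/m³

The peak of an instantaneous 1D plume sits at x = vt; there the Gaussian factor is 1 and C_max = M/(n_e·A·√(4πDt)), where n_e·A is the pore area the mass is dissolved in.
√(4πDt) = √(4π × 1.01 × 26.1) = 18.20 m, so C_max = 20.7/(0.27 × 137 × 18.20) = 0.0307 kg/m³.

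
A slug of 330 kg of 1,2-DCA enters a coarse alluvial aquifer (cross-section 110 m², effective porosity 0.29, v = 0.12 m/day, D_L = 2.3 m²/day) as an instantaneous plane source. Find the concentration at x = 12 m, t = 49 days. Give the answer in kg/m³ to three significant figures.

For an instantaneous plane source, C(x,t) = M/(n_e·A·√(4πDt)) · exp(−(x−vt)²/(4Dt)), with n_e·A the pore (flow) area.
Plume center vt = 0.12 × 49 = 5.88 m, so the well at 12 m is 6.12 m downgradient of the peak.
√(4πDt) = 37.63 m, giving peak height M/(n_e·A·√(4πDt)) = 330/(0.29 × 110 × 37.63) = 0.2749 kg/m³.
(x−vt)²/(4Dt) = (6.12)²/(4 × 2.3 × 49) = 0.08308; exp(−0.08308) = 0.9203.
C = 0.2749 × 0.9203 = 0.253 kg/m³.

0.253 kg/m³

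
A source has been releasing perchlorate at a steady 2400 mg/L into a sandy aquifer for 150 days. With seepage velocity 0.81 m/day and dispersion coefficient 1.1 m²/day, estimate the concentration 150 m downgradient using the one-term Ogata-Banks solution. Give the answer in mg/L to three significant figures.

140 mg/L

For a continuous step input, C/C₀ ≈ ½·erfc((x−vt)/(2√(Dt))).
vt = 0.81 × 150 = 121.5 m and 2√(Dt) = 2√(1.1 × 150) = 25.69 m.
Argument (x−vt)/(2√(Dt)) = (150 − 121.5)/25.69 = 1.109; ½·erfc(1.109) = 0.05840.
C = 2400 × 0.05840 = 140 mg/L.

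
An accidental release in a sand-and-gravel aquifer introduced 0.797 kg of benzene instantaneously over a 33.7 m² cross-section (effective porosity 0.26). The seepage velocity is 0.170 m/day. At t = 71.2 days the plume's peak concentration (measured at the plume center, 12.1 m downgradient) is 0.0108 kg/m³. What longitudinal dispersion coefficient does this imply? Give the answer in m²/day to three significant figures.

At the plume center C_max = M/(n_e·A·√(4πDt)), so D = M²/(4πt·(n_e·A·C_max)²).
n_e·A·C_max = 0.26 × 33.7 × 0.0108 = 0.09463 kg/m.
D = 0.797²/(4π × 71.2 × 0.09463²) = 0.0793 m²/day.

0.0793 m²/day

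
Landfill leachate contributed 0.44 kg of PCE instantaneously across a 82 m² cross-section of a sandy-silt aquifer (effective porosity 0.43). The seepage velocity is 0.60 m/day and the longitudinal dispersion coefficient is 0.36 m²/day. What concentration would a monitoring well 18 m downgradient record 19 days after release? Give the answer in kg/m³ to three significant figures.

0.000274 kg/m³

For an instantaneous plane source, C(x,t) = M/(n_e·A·√(4πDt)) · exp(−(x−vt)²/(4Dt)), with n_e·A the pore (flow) area.
Plume center vt = 0.60 × 19 = 11.4 m, so the well at 18 m is 6.6 m downgradient of the peak.
√(4πDt) = 9.271 m, giving peak height M/(n_e·A·√(4πDt)) = 0.44/(0.43 × 82 × 9.271) = 0.001346 kg/m³.
(x−vt)²/(4Dt) = (6.6)²/(4 × 0.36 × 19) = 1.592; exp(−1.592) = 0.2035.
C = 0.001346 × 0.2035 = 0.000274 kg/m³.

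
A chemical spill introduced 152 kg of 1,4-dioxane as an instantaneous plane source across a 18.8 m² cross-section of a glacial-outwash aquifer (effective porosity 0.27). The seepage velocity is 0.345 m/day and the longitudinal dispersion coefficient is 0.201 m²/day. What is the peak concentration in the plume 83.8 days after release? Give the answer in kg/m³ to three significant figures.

The peak of an instantaneous 1D plume sits at x = vt; there the Gaussian factor is 1 and C_max = M/(n_e·A·√(4πDt)), where n_e·A is the pore area the mass is dissolved in.
√(4πDt) = √(4π × 0.201 × 83.8) = 14.55 m, so C_max = 152/(0.27 × 18.8 × 14.55) = 2.06 kg/m³.

2.06 kg/m³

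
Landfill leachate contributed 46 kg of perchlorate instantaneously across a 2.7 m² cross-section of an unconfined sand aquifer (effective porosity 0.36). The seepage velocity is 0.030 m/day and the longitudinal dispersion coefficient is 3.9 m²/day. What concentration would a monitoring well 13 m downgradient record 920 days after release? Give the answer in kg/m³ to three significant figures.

For an instantaneous plane source, C(x,t) = M/(n_e·A·√(4πDt)) · exp(−(x−vt)²/(4Dt)), with n_e·A the pore (flow) area.
Plume center vt = 0.030 × 920 = 27.6 m, so the well at 13 m is 14.6 m upgradient of the peak.
√(4πDt) = 212.3 m, giving peak height M/(n_e·A·√(4πDt)) = 46/(0.36 × 2.7 × 212.3) = 0.2229 kg/m³.
(x−vt)²/(4Dt) = (-14.6)²/(4 × 3.9 × 920) = 0.01485; exp(−0.01485) = 0.9853.
C = 0.2229 × 0.9853 = 0.220 kg/m³.

0.220 kg/m³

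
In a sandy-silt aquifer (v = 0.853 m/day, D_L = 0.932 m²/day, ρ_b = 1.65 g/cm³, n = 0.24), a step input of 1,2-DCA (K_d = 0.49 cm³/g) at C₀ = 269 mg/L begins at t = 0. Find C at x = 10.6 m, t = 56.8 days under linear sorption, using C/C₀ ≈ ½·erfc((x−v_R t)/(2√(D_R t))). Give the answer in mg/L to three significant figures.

145 mg/L

Retardation factor R = 1 + ρ_b·K_d/n = 1 + 1.65 × 0.49/0.24 = 4.369.
Sorption retards both mechanisms: v_R = v/R = 0.1952 m/day, D_R = D/R = 0.2133 m²/day.
v_R·t = 0.1952 × 56.8 = 11.08736 m; 2√(D_R t) = 6.961 m; argument = (10.6 − 11.08736)/6.961 = -0.07001.
C = C₀ × ½·erfc(-0.07001) = 269 × 0.5394 = 145 mg/L.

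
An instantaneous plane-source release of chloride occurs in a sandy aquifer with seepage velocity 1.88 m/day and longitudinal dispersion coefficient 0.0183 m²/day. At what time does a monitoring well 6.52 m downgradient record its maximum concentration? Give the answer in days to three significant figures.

3.46 days

For the 1D instantaneous-source solution, setting ∂C/∂t = 0 at fixed x gives v²t² + 2Dt − x² = 0, so t = (√(D² + v²x²) − D)/v².
√(D² + v²x²) = √(0.0183² + 1.88² × 6.52²) = 12.26; v² = 3.5344.
t = (12.26 − 0.0183)/3.5344 = 3.46 days (vs. the pure-advection estimate x/v = 3.47 d).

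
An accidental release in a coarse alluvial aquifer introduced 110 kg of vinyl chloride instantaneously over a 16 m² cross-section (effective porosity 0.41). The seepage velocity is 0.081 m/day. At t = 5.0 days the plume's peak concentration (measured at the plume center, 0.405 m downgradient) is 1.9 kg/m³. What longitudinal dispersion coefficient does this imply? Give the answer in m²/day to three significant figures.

At the plume center C_max = M/(n_e·A·√(4πDt)), so D = M²/(4πt·(n_e·A·C_max)²).
n_e·A·C_max = 0.41 × 16 × 1.9 = 12.46 kg/m.
D = 110²/(4π × 5.0 × 12.46²) = 1.24 m²/day.

1.24 m²/day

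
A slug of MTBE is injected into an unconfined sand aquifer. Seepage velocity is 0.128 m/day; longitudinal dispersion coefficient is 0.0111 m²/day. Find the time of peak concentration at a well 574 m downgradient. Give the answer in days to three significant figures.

4480 days

For the 1D instantaneous-source solution, setting ∂C/∂t = 0 at fixed x gives v²t² + 2Dt − x² = 0, so t = (√(D² + v²x²) − D)/v².
√(D² + v²x²) = √(0.0111² + 0.128² × 574²) = 73.47; v² = 0.016384.
t = (73.47 − 0.0111)/0.016384 = 4480 days (vs. the pure-advection estimate x/v = 4480 d).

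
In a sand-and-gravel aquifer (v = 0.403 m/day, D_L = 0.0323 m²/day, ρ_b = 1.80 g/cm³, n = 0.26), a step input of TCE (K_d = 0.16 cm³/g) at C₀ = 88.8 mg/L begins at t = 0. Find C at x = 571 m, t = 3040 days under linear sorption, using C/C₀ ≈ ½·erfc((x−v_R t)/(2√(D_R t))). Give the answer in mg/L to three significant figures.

76.0 mg/L

Retardation factor R = 1 + ρ_b·K_d/n = 1 + 1.80 × 0.16/0.26 = 2.108.
Sorption retards both mechanisms: v_R = v/R = 0.1912 m/day, D_R = D/R = 0.01532 m²/day.
v_R·t = 0.1912 × 3040 = 581.248 m; 2√(D_R t) = 13.65 m; argument = (571 − 581.248)/13.65 = -0.7508.
C = C₀ × ½·erfc(-0.7508) = 88.8 × 0.8558 = 76.0 mg/L.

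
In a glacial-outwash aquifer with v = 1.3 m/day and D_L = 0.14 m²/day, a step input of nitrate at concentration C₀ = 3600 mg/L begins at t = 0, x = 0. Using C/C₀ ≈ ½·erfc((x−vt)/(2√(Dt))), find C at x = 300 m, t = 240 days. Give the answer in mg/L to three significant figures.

For a continuous step input, C/C₀ ≈ ½·erfc((x−vt)/(2√(Dt))).
vt = 1.3 × 240 = 312 m and 2√(Dt) = 2√(0.14 × 240) = 11.59 m.
Argument (x−vt)/(2√(Dt)) = (300 − 312)/11.59 = -1.035; ½·erfc(-1.035) = 0.9284.
C = 3600 × 0.9284 = 3340 mg/L.

3340 mg/L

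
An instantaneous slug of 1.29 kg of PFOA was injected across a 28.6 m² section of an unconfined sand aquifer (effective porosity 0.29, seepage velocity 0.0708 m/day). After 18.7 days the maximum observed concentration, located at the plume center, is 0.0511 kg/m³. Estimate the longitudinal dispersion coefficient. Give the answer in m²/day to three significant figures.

0.0394 m²/day

At the plume center C_max = M/(n_e·A·√(4πDt)), so D = M²/(4πt·(n_e·A·C_max)²).
n_e·A·C_max = 0.29 × 28.6 × 0.0511 = 0.4238 kg/m.
D = 1.29²/(4π × 18.7 × 0.4238²) = 0.0394 m²/day.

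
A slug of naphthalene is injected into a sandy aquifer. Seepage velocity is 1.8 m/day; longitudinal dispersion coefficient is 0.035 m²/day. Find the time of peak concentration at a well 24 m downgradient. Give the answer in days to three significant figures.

13.3 days

For the 1D instantaneous-source solution, setting ∂C/∂t = 0 at fixed x gives v²t² + 2Dt − x² = 0, so t = (√(D² + v²x²) − D)/v².
√(D² + v²x²) = √(0.035² + 1.8² × 24²) = 43.20; v² = 3.24.
t = (43.20 − 0.035)/3.24 = 13.3 days (vs. the pure-advection estimate x/v = 13.3 d).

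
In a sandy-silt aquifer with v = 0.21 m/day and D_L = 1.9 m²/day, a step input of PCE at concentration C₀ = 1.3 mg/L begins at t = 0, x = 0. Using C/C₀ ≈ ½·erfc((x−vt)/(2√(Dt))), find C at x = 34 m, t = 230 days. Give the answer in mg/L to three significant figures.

0.891 mg/L

For a continuous step input, C/C₀ ≈ ½·erfc((x−vt)/(2√(Dt))).
vt = 0.21 × 230 = 48.3 m and 2√(Dt) = 2√(1.9 × 230) = 41.81 m.
Argument (x−vt)/(2√(Dt)) = (34 − 48.3)/41.81 = -0.3420; ½·erfc(-0.3420) = 0.6857.
C = 1.3 × 0.6857 = 0.891 mg/L.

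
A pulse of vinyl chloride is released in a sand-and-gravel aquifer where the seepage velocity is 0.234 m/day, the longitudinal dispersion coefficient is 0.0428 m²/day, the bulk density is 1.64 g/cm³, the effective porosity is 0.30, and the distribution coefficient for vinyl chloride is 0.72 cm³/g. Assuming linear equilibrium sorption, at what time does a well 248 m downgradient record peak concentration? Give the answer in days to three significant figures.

Retardation factor R = 1 + ρ_b·K_d/n = 1 + 1.64 × 0.72/0.30 = 4.936.
Sorption retards both mechanisms: v_R = v/R = 0.04741 m/day, D_R = D/R = 0.008671 m²/day.
Peak time from v_R²t² + 2D_R t − x² = 0: t = (√(D_R² + v_R²x²) − D_R)/v_R².
√(D_R² + v_R²x²) = √(0.008671² + 0.04741² × 248²) = 11.76; v_R² = 0.002248.
t = (11.76 − 0.008671)/0.002248 = 5230 days.

5230 days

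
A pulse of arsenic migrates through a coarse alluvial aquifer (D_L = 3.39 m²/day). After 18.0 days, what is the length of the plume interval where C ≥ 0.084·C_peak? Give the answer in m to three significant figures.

The plume is Gaussian with σ = √(2Dt) = √(2 × 3.39 × 18.0) = 11.05 m.
C/C_peak = exp(−Δx²/(2σ²)) = 0.084 ⇒ Δx = σ·√(−2 ln 0.084) = 11.05 × 2.226 = 24.60 m.
Width = 2Δx = 49.2 m.

49.2 m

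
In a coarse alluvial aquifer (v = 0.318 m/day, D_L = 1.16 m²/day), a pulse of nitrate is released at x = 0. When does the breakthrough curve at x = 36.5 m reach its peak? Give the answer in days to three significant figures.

For the 1D instantaneous-source solution, setting ∂C/∂t = 0 at fixed x gives v²t² + 2Dt − x² = 0, so t = (√(D² + v²x²) − D)/v².
√(D² + v²x²) = √(1.16² + 0.318² × 36.5²) = 11.66; v² = 0.101124.
t = (11.66 − 1.16)/0.101124 = 104 days (vs. the pure-advection estimate x/v = 115 d).

104 days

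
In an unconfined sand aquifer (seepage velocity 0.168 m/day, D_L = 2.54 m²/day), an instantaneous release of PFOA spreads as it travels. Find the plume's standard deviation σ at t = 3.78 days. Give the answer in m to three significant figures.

Dispersive spreading gives a Gaussian with σ² = 2Dt; advection only shifts the center.
σ = √(2 × 2.54 × 3.78) = 4.38 m.

4.38 m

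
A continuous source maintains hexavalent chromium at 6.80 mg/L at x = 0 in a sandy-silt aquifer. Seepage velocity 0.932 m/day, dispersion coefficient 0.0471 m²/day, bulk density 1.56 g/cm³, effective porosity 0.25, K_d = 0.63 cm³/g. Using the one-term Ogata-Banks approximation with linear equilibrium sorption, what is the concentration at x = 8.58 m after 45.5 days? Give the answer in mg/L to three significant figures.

3.46 mg/L

Retardation factor R = 1 + ρ_b·K_d/n = 1 + 1.56 × 0.63/0.25 = 4.931.
Sorption retards both mechanisms: v_R = v/R = 0.1890 m/day, D_R = D/R = 0.009552 m²/day.
v_R·t = 0.1890 × 45.5 = 8.5995 m; 2√(D_R t) = 1.319 m; argument = (8.58 − 8.5995)/1.319 = -0.01478.
C = C₀ × ½·erfc(-0.01478) = 6.80 × 0.5083 = 3.46 mg/L.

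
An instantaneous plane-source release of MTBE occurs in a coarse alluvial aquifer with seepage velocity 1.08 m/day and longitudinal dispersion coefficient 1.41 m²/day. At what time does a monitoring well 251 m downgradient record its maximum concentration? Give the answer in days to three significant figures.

For the 1D instantaneous-source solution, setting ∂C/∂t = 0 at fixed x gives v²t² + 2Dt − x² = 0, so t = (√(D² + v²x²) − D)/v².
√(D² + v²x²) = √(1.41² + 1.08² × 251²) = 271.1; v² = 1.1664.
t = (271.1 − 1.41)/1.1664 = 231 days (vs. the pure-advection estimate x/v = 232 d).

231 days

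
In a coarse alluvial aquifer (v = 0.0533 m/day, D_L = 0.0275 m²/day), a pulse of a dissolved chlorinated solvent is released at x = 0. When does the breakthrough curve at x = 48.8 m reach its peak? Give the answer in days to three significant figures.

906 days

For the 1D instantaneous-source solution, setting ∂C/∂t = 0 at fixed x gives v²t² + 2Dt − x² = 0, so t = (√(D² + v²x²) − D)/v².
√(D² + v²x²) = √(0.0275² + 0.0533² × 48.8²) = 2.601; v² = 0.00284089.
t = (2.601 − 0.0275)/0.00284089 = 906 days (vs. the pure-advection estimate x/v = 916 d).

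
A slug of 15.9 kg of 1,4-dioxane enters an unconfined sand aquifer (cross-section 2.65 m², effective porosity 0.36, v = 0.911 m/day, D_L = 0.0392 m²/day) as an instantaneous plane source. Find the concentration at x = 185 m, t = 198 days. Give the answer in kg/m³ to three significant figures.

0.848 kg/m³

For an instantaneous plane source, C(x,t) = M/(n_e·A·√(4πDt)) · exp(−(x−vt)²/(4Dt)), with n_e·A the pore (flow) area.
Plume center vt = 0.911 × 198 = 180.378 m, so the well at 185 m is 4.622 m downgradient of the peak.
√(4πDt) = 9.876 m, giving peak height M/(n_e·A·√(4πDt)) = 15.9/(0.36 × 2.65 × 9.876) = 1.688 kg/m³.
(x−vt)²/(4Dt) = (4.622)²/(4 × 0.0392 × 198) = 0.6881; exp(−0.6881) = 0.5025.
C = 1.688 × 0.5025 = 0.848 kg/m³.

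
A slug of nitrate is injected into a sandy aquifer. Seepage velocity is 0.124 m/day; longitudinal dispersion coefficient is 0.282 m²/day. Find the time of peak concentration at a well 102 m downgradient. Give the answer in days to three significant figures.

For the 1D instantaneous-source solution, setting ∂C/∂t = 0 at fixed x gives v²t² + 2Dt − x² = 0, so t = (√(D² + v²x²) − D)/v².
√(D² + v²x²) = √(0.282² + 0.124² × 102²) = 12.65; v² = 0.015376.
t = (12.65 − 0.282)/0.015376 = 804 days (vs. the pure-advection estimate x/v = 823 d).

804 days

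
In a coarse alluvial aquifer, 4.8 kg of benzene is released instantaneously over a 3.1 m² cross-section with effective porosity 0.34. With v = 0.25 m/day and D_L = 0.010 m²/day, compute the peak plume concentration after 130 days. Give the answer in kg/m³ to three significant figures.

The peak of an instantaneous 1D plume sits at x = vt; there the Gaussian factor is 1 and C_max = M/(n_e·A·√(4πDt)), where n_e·A is the pore area the mass is dissolved in.
√(4πDt) = √(4π × 0.010 × 130) = 4.042 m, so C_max = 4.8/(0.34 × 3.1 × 4.042) = 1.13 kg/m³.

1.13 kg/m³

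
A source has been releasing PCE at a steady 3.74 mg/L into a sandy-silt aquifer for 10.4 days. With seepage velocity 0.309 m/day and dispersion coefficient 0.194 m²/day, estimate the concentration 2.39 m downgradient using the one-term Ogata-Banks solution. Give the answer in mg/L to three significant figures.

For a continuous step input, C/C₀ ≈ ½·erfc((x−vt)/(2√(Dt))).
vt = 0.309 × 10.4 = 3.2136 m and 2√(Dt) = 2√(0.194 × 10.4) = 2.841 m.
Argument (x−vt)/(2√(Dt)) = (2.39 − 3.2136)/2.841 = -0.2899; ½·erfc(-0.2899) = 0.6591.
C = 3.74 × 0.6591 = 2.47 mg/L.

2.47 mg/L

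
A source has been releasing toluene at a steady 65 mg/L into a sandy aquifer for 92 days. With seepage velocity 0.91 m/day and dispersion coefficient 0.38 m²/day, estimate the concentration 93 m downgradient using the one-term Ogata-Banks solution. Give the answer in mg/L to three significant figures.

8.68 mg/L

For a continuous step input, C/C₀ ≈ ½·erfc((x−vt)/(2√(Dt))).
vt = 0.91 × 92 = 83.72 m and 2√(Dt) = 2√(0.38 × 92) = 11.83 m.
Argument (x−vt)/(2√(Dt)) = (93 − 83.72)/11.83 = 0.7844; ½·erfc(0.7844) = 0.1336.
C = 65 × 0.1336 = 8.68 mg/L.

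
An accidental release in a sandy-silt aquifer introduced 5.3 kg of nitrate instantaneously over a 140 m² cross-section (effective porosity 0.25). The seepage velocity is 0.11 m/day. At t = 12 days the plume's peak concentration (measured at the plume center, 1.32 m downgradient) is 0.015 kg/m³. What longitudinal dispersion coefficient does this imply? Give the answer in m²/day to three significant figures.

At the plume center C_max = M/(n_e·A·√(4πDt)), so D = M²/(4πt·(n_e·A·C_max)²).
n_e·A·C_max = 0.25 × 140 × 0.015 = 0.5250 kg/m.
D = 5.3²/(4π × 12 × 0.5250²) = 0.676 m²/day.

0.676 m²/day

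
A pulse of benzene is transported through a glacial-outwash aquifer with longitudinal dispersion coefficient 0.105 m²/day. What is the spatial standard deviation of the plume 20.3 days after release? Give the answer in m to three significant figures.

Dispersive spreading gives a Gaussian with σ² = 2Dt; advection only shifts the center.
σ = √(2 × 0.105 × 20.3) = 2.06 m.

2.06 m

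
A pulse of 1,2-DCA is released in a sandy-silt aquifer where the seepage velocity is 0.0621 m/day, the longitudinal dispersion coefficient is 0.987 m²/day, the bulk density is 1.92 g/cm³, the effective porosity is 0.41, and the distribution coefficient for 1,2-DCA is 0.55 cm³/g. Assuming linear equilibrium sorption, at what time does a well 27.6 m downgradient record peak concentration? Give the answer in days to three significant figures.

Retardation factor R = 1 + ρ_b·K_d/n = 1 + 1.92 × 0.55/0.41 = 3.576.
Sorption retards both mechanisms: v_R = v/R = 0.01737 m/day, D_R = D/R = 0.2760 m²/day.
Peak time from v_R²t² + 2D_R t − x² = 0: t = (√(D_R² + v_R²x²) − D_R)/v_R².
√(D_R² + v_R²x²) = √(0.2760² + 0.01737² × 27.6²) = 0.5532; v_R² = 0.0003017.
t = (0.5532 − 0.2760)/0.0003017 = 919 days.

919 days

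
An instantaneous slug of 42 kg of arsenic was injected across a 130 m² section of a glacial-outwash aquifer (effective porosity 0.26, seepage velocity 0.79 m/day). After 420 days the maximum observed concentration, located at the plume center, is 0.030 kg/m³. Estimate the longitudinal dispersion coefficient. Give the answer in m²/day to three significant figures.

At the plume center C_max = M/(n_e·A·√(4πDt)), so D = M²/(4πt·(n_e·A·C_max)²).
n_e·A·C_max = 0.26 × 130 × 0.030 = 1.014 kg/m.
D = 42²/(4π × 420 × 1.014²) = 0.325 m²/day.

0.325 m²/day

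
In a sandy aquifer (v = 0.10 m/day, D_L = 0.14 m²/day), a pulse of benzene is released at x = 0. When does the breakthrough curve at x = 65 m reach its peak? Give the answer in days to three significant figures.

636 days

For the 1D instantaneous-source solution, setting ∂C/∂t = 0 at fixed x gives v²t² + 2Dt − x² = 0, so t = (√(D² + v²x²) − D)/v².
√(D² + v²x²) = √(0.14² + 0.10² × 65²) = 6.502; v² = 0.01.
t = (6.502 − 0.14)/0.01 = 636 days (vs. the pure-advection estimate x/v = 650 d).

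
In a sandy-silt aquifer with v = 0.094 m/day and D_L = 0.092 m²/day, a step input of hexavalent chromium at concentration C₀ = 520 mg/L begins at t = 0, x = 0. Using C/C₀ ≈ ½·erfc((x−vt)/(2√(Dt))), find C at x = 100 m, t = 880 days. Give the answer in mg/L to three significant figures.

45.4 mg/L

For a continuous step input, C/C₀ ≈ ½·erfc((x−vt)/(2√(Dt))).
vt = 0.094 × 880 = 82.72 m and 2√(Dt) = 2√(0.092 × 880) = 18.00 m.
Argument (x−vt)/(2√(Dt)) = (100 − 82.72)/18.00 = 0.9600; ½·erfc(0.9600) = 0.08729.
C = 520 × 0.08729 = 45.4 mg/L.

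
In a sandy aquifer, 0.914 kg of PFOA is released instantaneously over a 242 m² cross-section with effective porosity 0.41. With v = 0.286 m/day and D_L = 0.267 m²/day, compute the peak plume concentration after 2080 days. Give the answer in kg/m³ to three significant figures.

0.000110 kg/m³

The peak of an instantaneous 1D plume sits at x = vt; there the Gaussian factor is 1 and C_max = M/(n_e·A·√(4πDt)), where n_e·A is the pore area the mass is dissolved in.
√(4πDt) = √(4π × 0.267 × 2080) = 83.54 m, so C_max = 0.914/(0.41 × 242 × 83.54) = 0.000110 kg/m³.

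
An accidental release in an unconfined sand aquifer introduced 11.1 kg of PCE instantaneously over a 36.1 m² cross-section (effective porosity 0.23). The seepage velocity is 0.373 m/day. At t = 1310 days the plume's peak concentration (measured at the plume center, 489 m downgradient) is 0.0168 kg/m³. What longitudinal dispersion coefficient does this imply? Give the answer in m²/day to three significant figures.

0.385 m²/day

At the plume center C_max = M/(n_e·A·√(4πDt)), so D = M²/(4πt·(n_e·A·C_max)²).
n_e·A·C_max = 0.23 × 36.1 × 0.0168 = 0.1395 kg/m.
D = 11.1²/(4π × 1310 × 0.1395²) = 0.385 m²/day.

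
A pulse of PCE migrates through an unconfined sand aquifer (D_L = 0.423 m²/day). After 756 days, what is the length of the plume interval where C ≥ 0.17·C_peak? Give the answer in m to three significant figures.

95.2 m

The plume is Gaussian with σ = √(2Dt) = √(2 × 0.423 × 756) = 25.29 m.
C/C_peak = exp(−Δx²/(2σ²)) = 0.17 ⇒ Δx = σ·√(−2 ln 0.17) = 25.29 × 1.883 = 47.62 m.
Width = 2Δx = 95.2 m.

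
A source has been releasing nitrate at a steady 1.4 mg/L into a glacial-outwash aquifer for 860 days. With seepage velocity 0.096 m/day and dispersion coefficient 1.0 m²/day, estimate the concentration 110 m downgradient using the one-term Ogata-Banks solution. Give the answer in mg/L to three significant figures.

0.356 mg/L

For a continuous step input, C/C₀ ≈ ½·erfc((x−vt)/(2√(Dt))).
vt = 0.096 × 860 = 82.56 m and 2√(Dt) = 2√(1.0 × 860) = 58.65 m.
Argument (x−vt)/(2√(Dt)) = (110 − 82.56)/58.65 = 0.4679; ½·erfc(0.4679) = 0.2541.
C = 1.4 × 0.2541 = 0.356 mg/L.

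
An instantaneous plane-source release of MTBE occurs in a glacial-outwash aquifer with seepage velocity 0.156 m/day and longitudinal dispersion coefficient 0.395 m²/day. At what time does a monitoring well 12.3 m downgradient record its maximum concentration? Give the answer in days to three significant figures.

For the 1D instantaneous-source solution, setting ∂C/∂t = 0 at fixed x gives v²t² + 2Dt − x² = 0, so t = (√(D² + v²x²) − D)/v².
√(D² + v²x²) = √(0.395² + 0.156² × 12.3²) = 1.959; v² = 0.024336.
t = (1.959 − 0.395)/0.024336 = 64.3 days (vs. the pure-advection estimate x/v = 78.8 d).

64.3 days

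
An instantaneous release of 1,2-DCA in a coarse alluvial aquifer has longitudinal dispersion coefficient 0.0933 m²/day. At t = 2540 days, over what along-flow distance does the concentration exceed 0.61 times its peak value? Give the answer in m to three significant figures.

43.3 m

The plume is Gaussian with σ = √(2Dt) = √(2 × 0.0933 × 2540) = 21.77 m.
C/C_peak = exp(−Δx²/(2σ²)) = 0.61 ⇒ Δx = σ·√(−2 ln 0.61) = 21.77 × 0.9943 = 21.65 m.
Width = 2Δx = 43.3 m.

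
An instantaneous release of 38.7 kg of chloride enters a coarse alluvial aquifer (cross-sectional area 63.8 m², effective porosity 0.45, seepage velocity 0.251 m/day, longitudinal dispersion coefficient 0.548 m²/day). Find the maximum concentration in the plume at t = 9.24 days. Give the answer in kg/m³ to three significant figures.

0.169 kg/m³

The peak of an instantaneous 1D plume sits at x = vt; there the Gaussian factor is 1 and C_max = M/(n_e·A·√(4πDt)), where n_e·A is the pore area the mass is dissolved in.
√(4πDt) = √(4π × 0.548 × 9.24) = 7.977 m, so C_max = 38.7/(0.45 × 63.8 × 7.977) = 0.169 kg/m³.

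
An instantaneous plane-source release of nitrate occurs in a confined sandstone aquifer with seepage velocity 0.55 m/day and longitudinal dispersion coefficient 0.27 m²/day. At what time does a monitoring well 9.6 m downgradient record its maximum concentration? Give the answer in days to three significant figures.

16.6 days

For the 1D instantaneous-source solution, setting ∂C/∂t = 0 at fixed x gives v²t² + 2Dt − x² = 0, so t = (√(D² + v²x²) − D)/v².
√(D² + v²x²) = √(0.27² + 0.55² × 9.6²) = 5.287; v² = 0.3025.
t = (5.287 − 0.27)/0.3025 = 16.6 days (vs. the pure-advection estimate x/v = 17.5 d).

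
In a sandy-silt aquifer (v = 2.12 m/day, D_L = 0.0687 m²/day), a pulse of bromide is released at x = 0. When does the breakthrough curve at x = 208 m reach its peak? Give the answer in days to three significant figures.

98.1 days

For the 1D instantaneous-source solution, setting ∂C/∂t = 0 at fixed x gives v²t² + 2Dt − x² = 0, so t = (√(D² + v²x²) − D)/v².
√(D² + v²x²) = √(0.0687² + 2.12² × 208²) = 441.0; v² = 4.4944.
t = (441.0 − 0.0687)/4.4944 = 98.1 days (vs. the pure-advection estimate x/v = 98.1 d).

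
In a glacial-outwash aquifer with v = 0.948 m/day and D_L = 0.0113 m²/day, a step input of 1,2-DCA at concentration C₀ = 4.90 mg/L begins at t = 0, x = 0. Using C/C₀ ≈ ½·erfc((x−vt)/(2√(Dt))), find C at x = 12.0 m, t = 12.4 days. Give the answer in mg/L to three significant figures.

1.58 mg/L

For a continuous step input, C/C₀ ≈ ½·erfc((x−vt)/(2√(Dt))).
vt = 0.948 × 12.4 = 11.7552 m and 2√(Dt) = 2√(0.0113 × 12.4) = 0.7487 m.
Argument (x−vt)/(2√(Dt)) = (12.0 − 11.7552)/0.7487 = 0.3270; ½·erfc(0.3270) = 0.3219.
C = 4.90 × 0.3219 = 1.58 mg/L.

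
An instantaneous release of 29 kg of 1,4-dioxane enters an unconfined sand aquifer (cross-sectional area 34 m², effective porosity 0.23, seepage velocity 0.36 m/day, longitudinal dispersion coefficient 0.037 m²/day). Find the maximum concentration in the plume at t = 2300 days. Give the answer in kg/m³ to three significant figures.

0.113 kg/m³

The peak of an instantaneous 1D plume sits at x = vt; there the Gaussian factor is 1 and C_max = M/(n_e·A·√(4πDt)), where n_e·A is the pore area the mass is dissolved in.
√(4πDt) = √(4π × 0.037 × 2300) = 32.70 m, so C_max = 29/(0.23 × 34 × 32.70) = 0.113 kg/m³.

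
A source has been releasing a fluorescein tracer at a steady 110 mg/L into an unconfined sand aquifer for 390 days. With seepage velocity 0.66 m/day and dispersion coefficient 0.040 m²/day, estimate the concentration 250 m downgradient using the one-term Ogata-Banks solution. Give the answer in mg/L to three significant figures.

For a continuous step input, C/C₀ ≈ ½·erfc((x−vt)/(2√(Dt))).
vt = 0.66 × 390 = 257.4 m and 2√(Dt) = 2√(0.040 × 390) = 7.899 m.
Argument (x−vt)/(2√(Dt)) = (250 − 257.4)/7.899 = -0.9368; ½·erfc(-0.9368) = 0.9074.
C = 110 × 0.9074 = 99.8 mg/L.

99.8 mg/L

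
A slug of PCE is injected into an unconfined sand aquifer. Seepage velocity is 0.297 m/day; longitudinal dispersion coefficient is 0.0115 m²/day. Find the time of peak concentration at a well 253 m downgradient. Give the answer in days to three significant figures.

For the 1D instantaneous-source solution, setting ∂C/∂t = 0 at fixed x gives v²t² + 2Dt − x² = 0, so t = (√(D² + v²x²) − D)/v².
√(D² + v²x²) = √(0.0115² + 0.297² × 253²) = 75.14; v² = 0.088209.
t = (75.14 − 0.0115)/0.088209 = 852 days (vs. the pure-advection estimate x/v = 852 d).

852 days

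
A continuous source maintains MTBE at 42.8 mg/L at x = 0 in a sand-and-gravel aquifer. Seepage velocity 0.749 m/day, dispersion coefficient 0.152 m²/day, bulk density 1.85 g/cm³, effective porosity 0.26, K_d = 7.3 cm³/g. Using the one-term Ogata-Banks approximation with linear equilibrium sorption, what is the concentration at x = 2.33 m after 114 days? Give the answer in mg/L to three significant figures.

8.03 mg/L

Retardation factor R = 1 + ρ_b·K_d/n = 1 + 1.85 × 7.3/0.26 = 52.94.
Sorption retards both mechanisms: v_R = v/R = 0.01415 m/day, D_R = D/R = 0.002871 m²/day.
v_R·t = 0.01415 × 114 = 1.6131 m; 2√(D_R t) = 1.144 m; argument = (2.33 − 1.6131)/1.144 = 0.6267.
C = C₀ × ½·erfc(0.6267) = 42.8 × 0.1877 = 8.03 mg/L.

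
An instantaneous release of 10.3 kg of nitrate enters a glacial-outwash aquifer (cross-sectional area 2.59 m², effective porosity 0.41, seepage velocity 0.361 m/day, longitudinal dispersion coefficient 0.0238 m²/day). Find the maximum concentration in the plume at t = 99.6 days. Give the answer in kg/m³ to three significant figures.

The peak of an instantaneous 1D plume sits at x = vt; there the Gaussian factor is 1 and C_max = M/(n_e·A·√(4πDt)), where n_e·A is the pore area the mass is dissolved in.
√(4πDt) = √(4π × 0.0238 × 99.6) = 5.458 m, so C_max = 10.3/(0.41 × 2.59 × 5.458) = 1.78 kg/m³.

1.78 kg/m³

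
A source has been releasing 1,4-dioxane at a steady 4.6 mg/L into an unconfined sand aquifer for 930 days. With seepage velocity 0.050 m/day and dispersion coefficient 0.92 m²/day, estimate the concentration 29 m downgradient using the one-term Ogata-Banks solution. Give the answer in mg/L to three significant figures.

For a continuous step input, C/C₀ ≈ ½·erfc((x−vt)/(2√(Dt))).
vt = 0.050 × 930 = 46.5 m and 2√(Dt) = 2√(0.92 × 930) = 58.50 m.
Argument (x−vt)/(2√(Dt)) = (29 − 46.5)/58.50 = -0.2991; ½·erfc(-0.2991) = 0.6638.
C = 4.6 × 0.6638 = 3.05 mg/L.

3.05 mg/L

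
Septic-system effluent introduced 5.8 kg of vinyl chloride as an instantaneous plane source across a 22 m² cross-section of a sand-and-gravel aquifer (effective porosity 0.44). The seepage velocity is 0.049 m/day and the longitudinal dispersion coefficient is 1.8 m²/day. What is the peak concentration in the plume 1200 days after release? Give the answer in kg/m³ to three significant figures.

0.00364 kg/m³

The peak of an instantaneous 1D plume sits at x = vt; there the Gaussian factor is 1 and C_max = M/(n_e·A·√(4πDt)), where n_e·A is the pore area the mass is dissolved in.
√(4πDt) = √(4π × 1.8 × 1200) = 164.8 m, so C_max = 5.8/(0.44 × 22 × 164.8) = 0.00364 kg/m³.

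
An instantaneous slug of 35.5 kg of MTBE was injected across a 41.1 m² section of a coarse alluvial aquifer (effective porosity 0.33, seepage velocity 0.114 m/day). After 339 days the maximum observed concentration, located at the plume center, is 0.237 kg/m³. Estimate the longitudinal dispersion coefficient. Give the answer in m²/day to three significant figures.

At the plume center C_max = M/(n_e·A·√(4πDt)), so D = M²/(4πt·(n_e·A·C_max)²).
n_e·A·C_max = 0.33 × 41.1 × 0.237 = 3.214 kg/m.
D = 35.5²/(4π × 339 × 3.214²) = 0.0286 m²/day.

0.0286 m²/day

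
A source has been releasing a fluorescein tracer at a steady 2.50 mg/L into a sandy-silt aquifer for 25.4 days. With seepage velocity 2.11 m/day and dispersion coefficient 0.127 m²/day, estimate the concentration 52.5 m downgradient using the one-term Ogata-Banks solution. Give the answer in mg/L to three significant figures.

1.67 mg/L

For a continuous step input, C/C₀ ≈ ½·erfc((x−vt)/(2√(Dt))).
vt = 2.11 × 25.4 = 53.594 m and 2√(Dt) = 2√(0.127 × 25.4) = 3.592 m.
Argument (x−vt)/(2√(Dt)) = (52.5 − 53.594)/3.592 = -0.3046; ½·erfc(-0.3046) = 0.6667.
C = 2.50 × 0.6667 = 1.67 mg/L.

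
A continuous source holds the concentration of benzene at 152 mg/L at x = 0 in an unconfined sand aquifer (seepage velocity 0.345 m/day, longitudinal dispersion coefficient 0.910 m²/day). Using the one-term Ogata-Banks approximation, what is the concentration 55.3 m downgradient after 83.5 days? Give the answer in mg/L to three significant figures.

2.40 mg/L

For a continuous step input, C/C₀ ≈ ½·erfc((x−vt)/(2√(Dt))).
vt = 0.345 × 83.5 = 28.8075 m and 2√(Dt) = 2√(0.910 × 83.5) = 17.43 m.
Argument (x−vt)/(2√(Dt)) = (55.3 − 28.8075)/17.43 = 1.520; ½·erfc(1.520) = 0.01579.
C = 152 × 0.01579 = 2.40 mg/L.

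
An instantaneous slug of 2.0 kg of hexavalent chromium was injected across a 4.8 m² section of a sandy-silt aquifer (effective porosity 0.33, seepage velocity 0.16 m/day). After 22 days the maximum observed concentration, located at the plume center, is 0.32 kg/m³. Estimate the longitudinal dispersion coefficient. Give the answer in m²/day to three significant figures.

0.0563 m²/day

At the plume center C_max = M/(n_e·A·√(4πDt)), so D = M²/(4πt·(n_e·A·C_max)²).
n_e·A·C_max = 0.33 × 4.8 × 0.32 = 0.5069 kg/m.
D = 2.0²/(4π × 22 × 0.5069²) = 0.0563 m²/day.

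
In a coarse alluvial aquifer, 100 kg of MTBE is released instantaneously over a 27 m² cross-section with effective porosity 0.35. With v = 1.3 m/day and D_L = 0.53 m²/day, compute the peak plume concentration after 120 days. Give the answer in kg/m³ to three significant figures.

0.374 kg/m³

The peak of an instantaneous 1D plume sits at x = vt; there the Gaussian factor is 1 and C_max = M/(n_e·A·√(4πDt)), where n_e·A is the pore area the mass is dissolved in.
√(4πDt) = √(4π × 0.53 × 120) = 28.27 m, so C_max = 100/(0.35 × 27 × 28.27) = 0.374 kg/m³.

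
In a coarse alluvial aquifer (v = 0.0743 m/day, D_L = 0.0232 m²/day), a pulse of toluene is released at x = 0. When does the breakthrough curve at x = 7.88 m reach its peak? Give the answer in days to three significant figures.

For the 1D instantaneous-source solution, setting ∂C/∂t = 0 at fixed x gives v²t² + 2Dt − x² = 0, so t = (√(D² + v²x²) − D)/v².
√(D² + v²x²) = √(0.0232² + 0.0743² × 7.88²) = 0.5859; v² = 0.00552049.
t = (0.5859 − 0.0232)/0.00552049 = 102 days (vs. the pure-advection estimate x/v = 106 d).

102 days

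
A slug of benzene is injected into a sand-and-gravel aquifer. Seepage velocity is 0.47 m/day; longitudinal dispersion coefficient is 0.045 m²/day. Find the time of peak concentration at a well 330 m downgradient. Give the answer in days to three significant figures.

For the 1D instantaneous-source solution, setting ∂C/∂t = 0 at fixed x gives v²t² + 2Dt − x² = 0, so t = (√(D² + v²x²) − D)/v².
√(D² + v²x²) = √(0.045² + 0.47² × 330²) = 155.1; v² = 0.2209.
t = (155.1 − 0.045)/0.2209 = 702 days (vs. the pure-advection estimate x/v = 702 d).

702 days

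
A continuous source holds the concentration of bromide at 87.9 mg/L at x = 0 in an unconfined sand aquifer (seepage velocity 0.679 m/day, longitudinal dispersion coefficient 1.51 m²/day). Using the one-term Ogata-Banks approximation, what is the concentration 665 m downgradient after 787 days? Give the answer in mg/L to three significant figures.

0.324 mg/L

For a continuous step input, C/C₀ ≈ ½·erfc((x−vt)/(2√(Dt))).
vt = 0.679 × 787 = 534.373 m and 2√(Dt) = 2√(1.51 × 787) = 68.95 m.
Argument (x−vt)/(2√(Dt)) = (665 − 534.373)/68.95 = 1.895; ½·erfc(1.895) = 0.003682.
C = 87.9 × 0.003682 = 0.324 mg/L.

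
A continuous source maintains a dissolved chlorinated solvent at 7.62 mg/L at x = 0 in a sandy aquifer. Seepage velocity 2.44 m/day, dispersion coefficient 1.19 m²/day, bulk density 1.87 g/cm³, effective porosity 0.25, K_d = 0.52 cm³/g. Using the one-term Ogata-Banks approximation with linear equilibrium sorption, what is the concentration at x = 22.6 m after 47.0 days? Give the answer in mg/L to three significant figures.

Retardation factor R = 1 + ρ_b·K_d/n = 1 + 1.87 × 0.52/0.25 = 4.890.
Sorption retards both mechanisms: v_R = v/R = 0.4990 m/day, D_R = D/R = 0.2434 m²/day.
v_R·t = 0.4990 × 47.0 = 23.453 m; 2√(D_R t) = 6.765 m; argument = (22.6 − 23.453)/6.765 = -0.1261.
C = C₀ × ½·erfc(-0.1261) = 7.62 × 0.5708 = 4.35 mg/L.

4.35 mg/L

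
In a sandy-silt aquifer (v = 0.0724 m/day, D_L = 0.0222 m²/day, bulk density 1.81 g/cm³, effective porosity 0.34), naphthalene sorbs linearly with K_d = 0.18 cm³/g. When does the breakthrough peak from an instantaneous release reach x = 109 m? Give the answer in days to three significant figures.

Retardation factor R = 1 + ρ_b·K_d/n = 1 + 1.81 × 0.18/0.34 = 1.958.
Sorption retards both mechanisms: v_R = v/R = 0.03698 m/day, D_R = D/R = 0.01134 m²/day.
Peak time from v_R²t² + 2D_R t − x² = 0: t = (√(D_R² + v_R²x²) − D_R)/v_R².
√(D_R² + v_R²x²) = √(0.01134² + 0.03698² × 109²) = 4.031; v_R² = 0.001368.
t = (4.031 − 0.01134)/0.001368 = 2940 days.

2940 days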